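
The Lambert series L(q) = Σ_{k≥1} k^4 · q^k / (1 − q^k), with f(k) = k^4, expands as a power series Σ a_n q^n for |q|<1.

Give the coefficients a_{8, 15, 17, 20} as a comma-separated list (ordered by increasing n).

q^8  k|8↦f(k): 8:4096 4:256 2:16 1:1  a_8=4369
[q^15] f(1)=1,f(3)=81,f(5)=625,f(15)=50625 ⇒ 51332
d|17:{1,17}  Σf=1+83521=83522
[q^20] f(20)=160000,f(10)=10000,f(5)=625,f(4)=256,f(2)=16,f(1)=1 ⇒ 170898

4369, 51332, 83522, 170898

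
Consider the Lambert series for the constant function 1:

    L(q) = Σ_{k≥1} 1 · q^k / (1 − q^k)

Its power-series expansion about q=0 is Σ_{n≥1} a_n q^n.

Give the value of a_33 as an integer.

q^33  k|33↦f(k): 33:1 11:1 3:1 1:1  a_33=4

a_33 = 4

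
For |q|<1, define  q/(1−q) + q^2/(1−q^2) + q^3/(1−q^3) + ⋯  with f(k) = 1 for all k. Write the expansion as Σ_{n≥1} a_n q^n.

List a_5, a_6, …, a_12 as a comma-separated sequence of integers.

2, 4, 2, 4, 3, 4, 2, 6

q^5  k|5↦f(k): 5:1 1:1  a_5=2
n=6: 6·1 3·2 2·3 1·6  f→[1+1+1+1]=4
[q^7] f(1)=1,f(7)=1 ⇒ 2
d|8:{1,2,4,8}  Σf=1+1+1+1=4
n=9: 9·1 3·3 1·9  f→[1+1+1]=3
d|10:{1,2,5,10}  Σf=1+1+1+1=4
[q^11] f(11)=1,f(1)=1 ⇒ 2
n=12: 12·1 6·2 4·3 3·4 2·6 1·12  f→[1+1+1+1+1+1]=6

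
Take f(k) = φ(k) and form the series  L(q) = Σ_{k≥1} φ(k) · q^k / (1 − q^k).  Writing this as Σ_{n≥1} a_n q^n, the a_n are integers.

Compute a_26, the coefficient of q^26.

q^26  k|26↦φ(k): 26:12 13:12 2:1 1:1  a_26=26

a_26 = 26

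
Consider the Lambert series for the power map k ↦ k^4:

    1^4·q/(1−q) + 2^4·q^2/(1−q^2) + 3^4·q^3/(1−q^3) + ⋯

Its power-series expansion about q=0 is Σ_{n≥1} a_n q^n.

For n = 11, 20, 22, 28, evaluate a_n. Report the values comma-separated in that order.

14642, 170898, 248914, 655746

[q^11] f(11)=14641,f(1)=1 ⇒ 14642
[q^20] f(20)=160000,f(10)=10000,f(5)=625,f(4)=256,f(2)=16,f(1)=1 ⇒ 170898
n=22: 1·22 2·11 11·2 22·1  f→[1+16+14641+234256]=248914
[q^28] f(28)=614656,f(14)=38416,f(7)=2401,f(4)=256,f(2)=16,f(1)=1 ⇒ 655746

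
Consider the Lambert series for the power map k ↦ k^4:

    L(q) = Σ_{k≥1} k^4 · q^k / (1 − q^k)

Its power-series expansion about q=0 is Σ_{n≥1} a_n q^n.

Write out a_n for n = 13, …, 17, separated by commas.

28562, 40834, 51332, 69905, 83522

d|13:{1,13}  Σf=1+28561=28562
n=14: 14·1 7·2 2·7 1·14  f→[38416+2401+16+1]=40834
q^15  k|15↦f(k): 15:50625 5:625 3:81 1:1  a_15=51332
[q^16] f(1)=1,f(2)=16,f(4)=256,f(8)=4096,f(16)=65536 ⇒ 69905
d|17:{17,1}  Σf=83521+1=83522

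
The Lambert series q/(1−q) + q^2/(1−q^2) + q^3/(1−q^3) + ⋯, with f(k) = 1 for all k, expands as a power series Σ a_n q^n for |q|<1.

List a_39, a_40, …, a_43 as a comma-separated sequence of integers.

4, 8, 2, 8, 2

n=39: 1·39 3·13 13·3 39·1  f→[1+1+1+1]=4
q^40  k|40↦f(k): 1:1 2:1 4:1 5:1 8:1 10:1 20:1 40:1  a_40=8
q^41  k|41↦f(k): 1:1 41:1  a_41=2
n=42: 1·42 2·21 3·14 6·7 7·6 14·3 21·2 42·1  f→[1+1+1+1+1+1+1+1]=8
n=43: 43·1 1·43  f→[1+1]=2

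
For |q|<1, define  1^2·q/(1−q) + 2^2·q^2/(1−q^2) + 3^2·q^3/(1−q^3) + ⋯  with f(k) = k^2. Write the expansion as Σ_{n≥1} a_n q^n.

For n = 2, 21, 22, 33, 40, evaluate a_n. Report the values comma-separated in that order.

q^2  k|2↦f(k): 1:1 2:4  a_2=5
n=21: 1·21 3·7 7·3 21·1  f→[1+9+49+441]=500
n=22: 1·22 2·11 11·2 22·1  f→[1+4+121+484]=610
n=33: 1·33 3·11 11·3 33·1  f→[1+9+121+1089]=1220
[q^40] f(40)=1600,f(20)=400,f(10)=100,f(8)=64,f(5)=25,f(4)=16,f(2)=4,f(1)=1 ⇒ 2210

5, 500, 610, 1220, 2210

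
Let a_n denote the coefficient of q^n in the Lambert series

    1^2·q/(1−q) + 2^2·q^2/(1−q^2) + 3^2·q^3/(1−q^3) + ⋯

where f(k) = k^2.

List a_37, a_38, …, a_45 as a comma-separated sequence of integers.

1370, 1810, 1700, 2210, 1682, 2500, 1850, 2562, 2366

q^37  k|37↦f(k): 37:1369 1:1  a_37=1370
n=38: 38·1 19·2 2·19 1·38  f→[1444+361+4+1]=1810
n=39: 39·1 13·3 3·13 1·39  f→[1521+169+9+1]=1700
n=40: 40·1 20·2 10·4 8·5 5·8 4·10 2·20 1·40  f→[1600+400+100+64+25+16+4+1]=2210
d|41:{41,1}  Σf=1681+1=1682
d|42:{42,21,14,7,6,3,2,1}  Σf=1764+441+196+49+36+9+4+1=2500
q^43  k|43↦f(k): 43:1849 1:1  a_43=1850
n=44: 1·44 2·22 4·11 11·4 22·2 44·1  f→[1+4+16+121+484+1936]=2562
n=45: 45·1 15·3 9·5 5·9 3·15 1·45  f→[2025+225+81+25+9+1]=2366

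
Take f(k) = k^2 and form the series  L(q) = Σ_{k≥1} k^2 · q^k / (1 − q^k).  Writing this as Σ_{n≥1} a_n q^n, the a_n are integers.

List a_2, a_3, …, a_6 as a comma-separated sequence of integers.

q^2  k|2↦f(k): 1:1 2:4  a_2=5
d|3:{3,1}  Σf=9+1=10
q^4  k|4↦f(k): 1:1 2:4 4:16  a_4=21
q^5  k|5↦f(k): 5:25 1:1  a_5=26
d|6:{1,2,3,6}  Σf=1+4+9+36=50

5, 10, 21, 26, 50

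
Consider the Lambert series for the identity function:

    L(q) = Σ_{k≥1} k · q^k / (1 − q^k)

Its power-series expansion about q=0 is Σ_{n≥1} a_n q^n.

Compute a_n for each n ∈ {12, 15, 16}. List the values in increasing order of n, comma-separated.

28, 24, 31

[q^12] f(12)=12,f(6)=6,f(4)=4,f(3)=3,f(2)=2,f(1)=1 ⇒ 28
d|15:{1,3,5,15}  Σf=1+3+5+15=24
[q^16] f(1)=1,f(2)=2,f(4)=4,f(8)=8,f(16)=16 ⇒ 31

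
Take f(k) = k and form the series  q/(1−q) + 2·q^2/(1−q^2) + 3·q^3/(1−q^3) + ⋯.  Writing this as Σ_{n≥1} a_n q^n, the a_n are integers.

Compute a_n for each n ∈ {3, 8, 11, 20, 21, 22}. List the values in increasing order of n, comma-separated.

d|3:{3,1}  Σf=3+1=4
n=8: 1·8 2·4 4·2 8·1  f→[1+2+4+8]=15
[q^11] f(1)=1,f(11)=11 ⇒ 12
q^20  k|20↦f(k): 1:1 2:2 4:4 5:5 10:10 20:20  a_20=42
[q^21] f(21)=21,f(7)=7,f(3)=3,f(1)=1 ⇒ 32
q^22  k|22↦f(k): 22:22 11:11 2:2 1:1  a_22=36

4, 15, 12, 42, 32, 36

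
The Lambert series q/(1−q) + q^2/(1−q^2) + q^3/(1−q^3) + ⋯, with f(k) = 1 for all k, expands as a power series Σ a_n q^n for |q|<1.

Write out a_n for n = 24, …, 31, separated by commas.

[q^24] f(1)=1,f(2)=1,f(3)=1,f(4)=1,f(6)=1,f(8)=1,f(12)=1,f(24)=1 ⇒ 8
n=25: 25·1 5·5 1·25  f→[1+1+1]=3
[q^26] f(1)=1,f(2)=1,f(13)=1,f(26)=1 ⇒ 4
n=27: 27·1 9·3 3·9 1·27  f→[1+1+1+1]=4
q^28  k|28↦f(k): 28:1 14:1 7:1 4:1 2:1 1:1  a_28=6
n=29: 1·29 29·1  f→[1+1]=2
q^30  k|30↦f(k): 30:1 15:1 10:1 6:1 5:1 3:1 2:1 1:1  a_30=8
n=31: 31·1 1·31  f→[1+1]=2

8, 3, 4, 4, 6, 2, 8, 2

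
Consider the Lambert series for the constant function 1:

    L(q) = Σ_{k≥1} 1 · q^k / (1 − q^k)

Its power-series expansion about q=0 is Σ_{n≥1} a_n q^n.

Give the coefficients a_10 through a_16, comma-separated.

q^10  k|10↦f(k): 10:1 5:1 2:1 1:1  a_10=4
d|11:{1,11}  Σf=1+1=2
q^12  k|12↦f(k): 12:1 6:1 4:1 3:1 2:1 1:1  a_12=6
q^13  k|13↦f(k): 1:1 13:1  a_13=2
q^14  k|14↦f(k): 14:1 7:1 2:1 1:1  a_14=4
n=15: 15·1 5·3 3·5 1·15  f→[1+1+1+1]=4
n=16: 16·1 8·2 4·4 2·8 1·16  f→[1+1+1+1+1]=5

4, 2, 6, 2, 4, 4, 5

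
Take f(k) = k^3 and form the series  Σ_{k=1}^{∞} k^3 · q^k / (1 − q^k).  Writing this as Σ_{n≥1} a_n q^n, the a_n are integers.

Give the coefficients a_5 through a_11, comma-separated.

126, 252, 344, 585, 757, 1134, 1332

n=5: 5·1 1·5  f→[125+1]=126
d|6:{6,3,2,1}  Σf=216+27+8+1=252
n=7: 7·1 1·7  f→[343+1]=344
n=8: 8·1 4·2 2·4 1·8  f→[512+64+8+1]=585
q^9  k|9↦f(k): 1:1 3:27 9:729  a_9=757
n=10: 10·1 5·2 2·5 1·10  f→[1000+125+8+1]=1134
q^11  k|11↦f(k): 1:1 11:1331  a_11=1332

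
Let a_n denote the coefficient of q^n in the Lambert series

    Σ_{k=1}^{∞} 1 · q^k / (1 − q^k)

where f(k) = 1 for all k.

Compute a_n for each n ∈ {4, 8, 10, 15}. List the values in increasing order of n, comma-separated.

n=4: 4·1 2·2 1·4  f→[1+1+1]=3
[q^8] f(1)=1,f(2)=1,f(4)=1,f(8)=1 ⇒ 4
[q^10] f(10)=1,f(5)=1,f(2)=1,f(1)=1 ⇒ 4
[q^15] f(15)=1,f(5)=1,f(3)=1,f(1)=1 ⇒ 4

3, 4, 4, 4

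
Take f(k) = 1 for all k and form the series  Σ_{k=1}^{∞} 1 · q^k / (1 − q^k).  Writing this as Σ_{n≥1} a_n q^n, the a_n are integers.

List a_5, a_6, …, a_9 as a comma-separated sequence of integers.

n=5: 1·5 5·1  f→[1+1]=2
q^6  k|6↦f(k): 1:1 2:1 3:1 6:1  a_6=4
[q^7] f(7)=1,f(1)=1 ⇒ 2
d|8:{8,4,2,1}  Σf=1+1+1+1=4
q^9  k|9↦f(k): 9:1 3:1 1:1  a_9=3

2, 4, 2, 4, 3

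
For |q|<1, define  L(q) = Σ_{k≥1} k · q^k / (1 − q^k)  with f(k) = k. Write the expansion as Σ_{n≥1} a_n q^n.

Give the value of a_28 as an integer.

d|28:{28,14,7,4,2,1}  Σf=28+14+7+4+2+1=56

a_28 = 56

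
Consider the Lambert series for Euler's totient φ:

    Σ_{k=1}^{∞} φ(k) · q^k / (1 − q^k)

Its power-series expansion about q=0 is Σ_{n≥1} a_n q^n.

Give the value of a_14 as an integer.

q^14  k|14↦φ(k): 1:1 2:1 7:6 14:6  a_14=14

a_14 = 14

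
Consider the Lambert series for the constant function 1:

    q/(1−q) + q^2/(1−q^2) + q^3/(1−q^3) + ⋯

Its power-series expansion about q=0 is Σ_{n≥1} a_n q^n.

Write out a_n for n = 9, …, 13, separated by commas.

d|9:{9,3,1}  Σf=1+1+1=3
[q^10] f(10)=1,f(5)=1,f(2)=1,f(1)=1 ⇒ 4
d|11:{1,11}  Σf=1+1=2
n=12: 1·12 2·6 3·4 4·3 6·2 12·1  f→[1+1+1+1+1+1]=6
n=13: 13·1 1·13  f→[1+1]=2

3, 4, 2, 6, 2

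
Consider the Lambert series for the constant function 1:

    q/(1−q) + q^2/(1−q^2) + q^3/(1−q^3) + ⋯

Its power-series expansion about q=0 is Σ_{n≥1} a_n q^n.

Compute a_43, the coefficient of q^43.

a_43 = 2

d|43:{1,43}  Σf=1+1=2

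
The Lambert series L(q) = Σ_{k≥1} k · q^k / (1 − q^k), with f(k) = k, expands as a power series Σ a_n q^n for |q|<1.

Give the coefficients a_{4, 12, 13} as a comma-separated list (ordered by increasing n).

7, 28, 14

d|4:{4,2,1}  Σf=4+2+1=7
q^12  k|12↦f(k): 12:12 6:6 4:4 3:3 2:2 1:1  a_12=28
[q^13] f(13)=13,f(1)=1 ⇒ 14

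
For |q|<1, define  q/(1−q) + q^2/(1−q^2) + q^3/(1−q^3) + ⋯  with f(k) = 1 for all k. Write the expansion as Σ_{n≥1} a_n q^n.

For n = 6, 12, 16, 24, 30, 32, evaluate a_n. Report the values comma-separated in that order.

q^6  k|6↦f(k): 1:1 2:1 3:1 6:1  a_6=4
q^12  k|12↦f(k): 12:1 6:1 4:1 3:1 2:1 1:1  a_12=6
[q^16] f(16)=1,f(8)=1,f(4)=1,f(2)=1,f(1)=1 ⇒ 5
q^24  k|24↦f(k): 1:1 2:1 3:1 4:1 6:1 8:1 12:1 24:1  a_24=8
d|30:{30,15,10,6,5,3,2,1}  Σf=1+1+1+1+1+1+1+1=8
[q^32] f(32)=1,f(16)=1,f(8)=1,f(4)=1,f(2)=1,f(1)=1 ⇒ 6

4, 6, 5, 8, 8, 6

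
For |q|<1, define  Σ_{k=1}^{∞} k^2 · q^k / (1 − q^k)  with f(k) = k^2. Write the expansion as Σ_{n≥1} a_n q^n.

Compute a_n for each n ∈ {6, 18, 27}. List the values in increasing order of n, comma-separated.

q^6  k|6↦f(k): 6:36 3:9 2:4 1:1  a_6=50
[q^18] f(1)=1,f(2)=4,f(3)=9,f(6)=36,f(9)=81,f(18)=324 ⇒ 455
[q^27] f(27)=729,f(9)=81,f(3)=9,f(1)=1 ⇒ 820

50, 455, 820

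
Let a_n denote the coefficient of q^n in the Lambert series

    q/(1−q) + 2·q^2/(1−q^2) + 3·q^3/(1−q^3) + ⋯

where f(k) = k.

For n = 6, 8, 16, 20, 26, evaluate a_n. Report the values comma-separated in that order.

d|6:{1,2,3,6}  Σf=1+2+3+6=12
q^8  k|8↦f(k): 1:1 2:2 4:4 8:8  a_8=15
n=16: 16·1 8·2 4·4 2·8 1·16  f→[16+8+4+2+1]=31
q^20  k|20↦f(k): 20:20 10:10 5:5 4:4 2:2 1:1  a_20=42
d|26:{1,2,13,26}  Σf=1+2+13+26=42

12, 15, 31, 42, 42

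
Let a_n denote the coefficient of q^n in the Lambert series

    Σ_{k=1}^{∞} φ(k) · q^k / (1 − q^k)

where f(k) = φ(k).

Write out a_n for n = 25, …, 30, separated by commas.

d|25:{1,5,25}  Σφ=1+4+20=25
[q^26] φ(1)=1,φ(2)=1,φ(13)=12,φ(26)=12 ⇒ 26
d|27:{1,3,9,27}  Σφ=1+2+6+18=27
n=28: 1·28 2·14 4·7 7·4 14·2 28·1  φ→[1+1+2+6+6+12]=28
[q^29] φ(29)=28,φ(1)=1 ⇒ 29
n=30: 1·30 2·15 3·10 5·6 6·5 10·3 15·2 30·1  φ→[1+1+2+4+2+4+8+8]=30

25, 26, 27, 28, 29, 30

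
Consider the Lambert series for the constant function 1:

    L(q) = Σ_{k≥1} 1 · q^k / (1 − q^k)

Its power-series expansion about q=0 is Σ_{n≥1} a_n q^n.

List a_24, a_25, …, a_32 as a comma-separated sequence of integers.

8, 3, 4, 4, 6, 2, 8, 2, 6

q^24  k|24↦f(k): 24:1 12:1 8:1 6:1 4:1 3:1 2:1 1:1  a_24=8
q^25  k|25↦f(k): 1:1 5:1 25:1  a_25=3
q^26  k|26↦f(k): 1:1 2:1 13:1 26:1  a_26=4
d|27:{27,9,3,1}  Σf=1+1+1+1=4
q^28  k|28↦f(k): 1:1 2:1 4:1 7:1 14:1 28:1  a_28=6
q^29  k|29↦f(k): 1:1 29:1  a_29=2
[q^30] f(1)=1,f(2)=1,f(3)=1,f(5)=1,f(6)=1,f(10)=1,f(15)=1,f(30)=1 ⇒ 8
[q^31] f(1)=1,f(31)=1 ⇒ 2
d|32:{1,2,4,8,16,32}  Σf=1+1+1+1+1+1=6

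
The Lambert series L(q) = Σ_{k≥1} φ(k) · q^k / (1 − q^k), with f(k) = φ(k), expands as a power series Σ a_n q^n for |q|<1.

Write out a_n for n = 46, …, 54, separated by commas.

q^46  k|46↦φ(k): 1:1 2:1 23:22 46:22  a_46=46
[q^47] φ(1)=1,φ(47)=46 ⇒ 47
d|48:{1,2,3,4,6,8,12,16,24,48}  Σφ=1+1+2+2+2+4+4+8+8+16=48
q^49  k|49↦φ(k): 1:1 7:6 49:42  a_49=49
[q^50] φ(1)=1,φ(2)=1,φ(5)=4,φ(10)=4,φ(25)=20,φ(50)=20 ⇒ 50
d|51:{51,17,3,1}  Σφ=32+16+2+1=51
d|52:{1,2,4,13,26,52}  Σφ=1+1+2+12+12+24=52
n=53: 53·1 1·53  φ→[52+1]=53
[q^54] φ(54)=18,φ(27)=18,φ(18)=6,φ(9)=6,φ(6)=2,φ(3)=2,φ(2)=1,φ(1)=1 ⇒ 54

46, 47, 48, 49, 50, 51, 52, 53, 54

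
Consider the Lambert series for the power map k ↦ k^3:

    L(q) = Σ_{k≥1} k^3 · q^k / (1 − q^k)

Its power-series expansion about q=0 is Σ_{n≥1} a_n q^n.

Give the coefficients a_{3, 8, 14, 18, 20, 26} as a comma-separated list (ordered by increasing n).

28, 585, 3096, 6813, 9198, 19782

n=3: 3·1 1·3  f→[27+1]=28
[q^8] f(1)=1,f(2)=8,f(4)=64,f(8)=512 ⇒ 585
q^14  k|14↦f(k): 1:1 2:8 7:343 14:2744  a_14=3096
d|18:{18,9,6,3,2,1}  Σf=5832+729+216+27+8+1=6813
d|20:{20,10,5,4,2,1}  Σf=8000+1000+125+64+8+1=9198
q^26  k|26↦f(k): 1:1 2:8 13:2197 26:17576  a_26=19782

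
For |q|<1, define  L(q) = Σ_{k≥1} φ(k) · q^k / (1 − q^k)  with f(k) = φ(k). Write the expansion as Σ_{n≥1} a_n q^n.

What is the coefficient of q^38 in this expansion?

q^38  k|38↦φ(k): 38:18 19:18 2:1 1:1  a_38=38

a_38 = 38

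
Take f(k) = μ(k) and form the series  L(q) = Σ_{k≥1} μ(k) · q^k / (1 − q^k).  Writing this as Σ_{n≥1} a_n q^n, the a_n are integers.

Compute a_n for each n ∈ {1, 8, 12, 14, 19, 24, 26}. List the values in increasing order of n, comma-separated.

1, 0, 0, 0, 0, 0, 0

n=1: 1·1  μ→[1]=1
d|8:{8,4,2,1}  Σμ=0+0+(-1)+1=0
[q^12] μ(12)=0,μ(6)=1,μ(4)=0,μ(3)=-1,μ(2)=-1,μ(1)=1 ⇒ 0
n=14: 1·14 2·7 7·2 14·1  μ→[1+(-1)+(-1)+1]=0
d|19:{19,1}  Σμ=(-1)+1=0
n=24: 1·24 2·12 3·8 4·6 6·4 8·3 12·2 24·1  μ→[1+(-1)+(-1)+0+1+0+0+0]=0
d|26:{1,2,13,26}  Σμ=1+(-1)+(-1)+1=0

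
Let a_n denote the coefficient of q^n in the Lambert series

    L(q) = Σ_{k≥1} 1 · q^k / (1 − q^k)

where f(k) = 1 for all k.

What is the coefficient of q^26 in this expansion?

q^26  k|26↦f(k): 1:1 2:1 13:1 26:1  a_26=4

a_26 = 4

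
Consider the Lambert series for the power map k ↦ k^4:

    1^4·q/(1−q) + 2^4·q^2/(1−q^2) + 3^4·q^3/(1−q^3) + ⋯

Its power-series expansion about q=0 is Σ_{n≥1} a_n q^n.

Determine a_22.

a_22 = 248914

[q^22] f(22)=234256,f(11)=14641,f(2)=16,f(1)=1 ⇒ 248914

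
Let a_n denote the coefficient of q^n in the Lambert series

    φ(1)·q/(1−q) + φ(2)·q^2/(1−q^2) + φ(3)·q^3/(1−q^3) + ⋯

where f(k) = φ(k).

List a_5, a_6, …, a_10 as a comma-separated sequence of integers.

q^5  k|5↦φ(k): 5:4 1:1  a_5=5
d|6:{1,2,3,6}  Σφ=1+1+2+2=6
[q^7] φ(1)=1,φ(7)=6 ⇒ 7
d|8:{8,4,2,1}  Σφ=4+2+1+1=8
d|9:{9,3,1}  Σφ=6+2+1=9
[q^10] φ(10)=4,φ(5)=4,φ(2)=1,φ(1)=1 ⇒ 10

5, 6, 7, 8, 9, 10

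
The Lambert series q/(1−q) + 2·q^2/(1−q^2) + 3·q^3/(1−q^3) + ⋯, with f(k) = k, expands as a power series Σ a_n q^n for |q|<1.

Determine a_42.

n=42: 42·1 21·2 14·3 7·6 6·7 3·14 2·21 1·42  f→[42+21+14+7+6+3+2+1]=96

a_42 = 96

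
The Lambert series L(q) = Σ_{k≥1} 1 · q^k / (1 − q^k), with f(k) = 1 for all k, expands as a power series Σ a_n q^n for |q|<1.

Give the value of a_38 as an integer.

a_38 = 4

q^38  k|38↦f(k): 1:1 2:1 19:1 38:1  a_38=4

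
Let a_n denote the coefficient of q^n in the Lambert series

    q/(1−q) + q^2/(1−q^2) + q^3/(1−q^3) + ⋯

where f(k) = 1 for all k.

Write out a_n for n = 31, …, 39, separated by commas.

2, 6, 4, 4, 4, 9, 2, 4, 4

q^31  k|31↦f(k): 31:1 1:1  a_31=2
n=32: 1·32 2·16 4·8 8·4 16·2 32·1  f→[1+1+1+1+1+1]=6
[q^33] f(1)=1,f(3)=1,f(11)=1,f(33)=1 ⇒ 4
q^34  k|34↦f(k): 34:1 17:1 2:1 1:1  a_34=4
n=35: 1·35 5·7 7·5 35·1  f→[1+1+1+1]=4
q^36  k|36↦f(k): 36:1 18:1 12:1 9:1 6:1 4:1 3:1 2:1 1:1  a_36=9
n=37: 1·37 37·1  f→[1+1]=2
d|38:{1,2,19,38}  Σf=1+1+1+1=4
n=39: 39·1 13·3 3·13 1·39  f→[1+1+1+1]=4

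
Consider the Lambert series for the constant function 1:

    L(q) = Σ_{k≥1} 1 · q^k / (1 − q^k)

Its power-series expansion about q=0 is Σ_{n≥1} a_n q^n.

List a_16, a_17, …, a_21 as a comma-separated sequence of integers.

5, 2, 6, 2, 6, 4

n=16: 16·1 8·2 4·4 2·8 1·16  f→[1+1+1+1+1]=5
n=17: 17·1 1·17  f→[1+1]=2
n=18: 1·18 2·9 3·6 6·3 9·2 18·1  f→[1+1+1+1+1+1]=6
[q^19] f(1)=1,f(19)=1 ⇒ 2
d|20:{1,2,4,5,10,20}  Σf=1+1+1+1+1+1=6
q^21  k|21↦f(k): 1:1 3:1 7:1 21:1  a_21=4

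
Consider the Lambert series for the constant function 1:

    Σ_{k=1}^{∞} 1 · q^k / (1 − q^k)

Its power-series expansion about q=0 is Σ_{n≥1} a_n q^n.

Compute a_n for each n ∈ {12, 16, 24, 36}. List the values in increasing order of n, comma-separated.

6, 5, 8, 9

q^12  k|12↦f(k): 1:1 2:1 3:1 4:1 6:1 12:1  a_12=6
d|16:{1,2,4,8,16}  Σf=1+1+1+1+1=5
q^24  k|24↦f(k): 1:1 2:1 3:1 4:1 6:1 8:1 12:1 24:1  a_24=8
n=36: 36·1 18·2 12·3 9·4 6·6 4·9 3·12 2·18 1·36  f→[1+1+1+1+1+1+1+1+1]=9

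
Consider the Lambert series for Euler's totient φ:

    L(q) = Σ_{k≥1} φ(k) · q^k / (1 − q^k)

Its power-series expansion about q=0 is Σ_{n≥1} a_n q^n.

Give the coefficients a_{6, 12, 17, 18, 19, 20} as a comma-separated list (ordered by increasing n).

q^6  k|6↦φ(k): 6:2 3:2 2:1 1:1  a_6=6
q^12  k|12↦φ(k): 1:1 2:1 3:2 4:2 6:2 12:4  a_12=12
[q^17] φ(17)=16,φ(1)=1 ⇒ 17
d|18:{1,2,3,6,9,18}  Σφ=1+1+2+2+6+6=18
[q^19] φ(19)=18,φ(1)=1 ⇒ 19
n=20: 1·20 2·10 4·5 5·4 10·2 20·1  φ→[1+1+2+4+4+8]=20

6, 12, 17, 18, 19, 20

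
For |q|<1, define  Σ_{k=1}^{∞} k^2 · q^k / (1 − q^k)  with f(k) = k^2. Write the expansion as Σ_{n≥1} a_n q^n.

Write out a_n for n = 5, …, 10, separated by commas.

[q^5] f(1)=1,f(5)=25 ⇒ 26
n=6: 6·1 3·2 2·3 1·6  f→[36+9+4+1]=50
[q^7] f(1)=1,f(7)=49 ⇒ 50
d|8:{8,4,2,1}  Σf=64+16+4+1=85
d|9:{9,3,1}  Σf=81+9+1=91
d|10:{10,5,2,1}  Σf=100+25+4+1=130

26, 50, 50, 85, 91, 130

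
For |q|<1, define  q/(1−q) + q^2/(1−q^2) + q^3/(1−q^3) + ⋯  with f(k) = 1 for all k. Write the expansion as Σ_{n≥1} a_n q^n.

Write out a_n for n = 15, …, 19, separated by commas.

d|15:{1,3,5,15}  Σf=1+1+1+1=4
q^16  k|16↦f(k): 16:1 8:1 4:1 2:1 1:1  a_16=5
[q^17] f(17)=1,f(1)=1 ⇒ 2
d|18:{1,2,3,6,9,18}  Σf=1+1+1+1+1+1=6
d|19:{1,19}  Σf=1+1=2

4, 5, 2, 6, 2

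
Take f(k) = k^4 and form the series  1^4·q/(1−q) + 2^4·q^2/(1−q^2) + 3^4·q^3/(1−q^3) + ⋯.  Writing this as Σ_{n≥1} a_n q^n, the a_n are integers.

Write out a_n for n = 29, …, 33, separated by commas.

707282, 872644, 923522, 1118481, 1200644

n=29: 1·29 29·1  f→[1+707281]=707282
q^30  k|30↦f(k): 30:810000 15:50625 10:10000 6:1296 5:625 3:81 2:16 1:1  a_30=872644
[q^31] f(31)=923521,f(1)=1 ⇒ 923522
n=32: 1·32 2·16 4·8 8·4 16·2 32·1  f→[1+16+256+4096+65536+1048576]=1118481
q^33  k|33↦f(k): 1:1 3:81 11:14641 33:1185921  a_33=1200644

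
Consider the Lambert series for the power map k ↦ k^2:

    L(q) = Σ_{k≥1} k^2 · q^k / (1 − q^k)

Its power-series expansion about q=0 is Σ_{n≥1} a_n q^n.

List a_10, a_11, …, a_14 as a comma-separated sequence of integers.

130, 122, 210, 170, 250

q^10  k|10↦f(k): 1:1 2:4 5:25 10:100  a_10=130
d|11:{1,11}  Σf=1+121=122
n=12: 12·1 6·2 4·3 3·4 2·6 1·12  f→[144+36+16+9+4+1]=210
[q^13] f(13)=169,f(1)=1 ⇒ 170
n=14: 1·14 2·7 7·2 14·1  f→[1+4+49+196]=250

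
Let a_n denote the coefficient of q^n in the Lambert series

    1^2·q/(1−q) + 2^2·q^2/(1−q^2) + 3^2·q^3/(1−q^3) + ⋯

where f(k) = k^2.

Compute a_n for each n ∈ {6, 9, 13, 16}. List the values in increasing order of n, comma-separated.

50, 91, 170, 341

[q^6] f(6)=36,f(3)=9,f(2)=4,f(1)=1 ⇒ 50
n=9: 9·1 3·3 1·9  f→[81+9+1]=91
n=13: 1·13 13·1  f→[1+169]=170
d|16:{16,8,4,2,1}  Σf=256+64+16+4+1=341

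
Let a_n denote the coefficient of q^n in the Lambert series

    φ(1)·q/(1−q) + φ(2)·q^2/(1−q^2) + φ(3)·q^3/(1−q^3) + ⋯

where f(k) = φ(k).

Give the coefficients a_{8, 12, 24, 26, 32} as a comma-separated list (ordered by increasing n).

q^8  k|8↦φ(k): 1:1 2:1 4:2 8:4  a_8=8
n=12: 1·12 2·6 3·4 4·3 6·2 12·1  φ→[1+1+2+2+2+4]=12
d|24:{24,12,8,6,4,3,2,1}  Σφ=8+4+4+2+2+2+1+1=24
d|26:{26,13,2,1}  Σφ=12+12+1+1=26
q^32  k|32↦φ(k): 32:16 16:8 8:4 4:2 2:1 1:1  a_32=32

8, 12, 24, 26, 32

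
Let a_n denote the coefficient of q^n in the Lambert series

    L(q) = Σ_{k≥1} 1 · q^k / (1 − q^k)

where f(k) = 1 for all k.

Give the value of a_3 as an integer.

a_3 = 2

d|3:{3,1}  Σf=1+1=2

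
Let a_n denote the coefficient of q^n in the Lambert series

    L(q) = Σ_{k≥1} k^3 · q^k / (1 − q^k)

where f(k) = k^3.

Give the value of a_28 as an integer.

d|28:{28,14,7,4,2,1}  Σf=21952+2744+343+64+8+1=25112

a_28 = 25112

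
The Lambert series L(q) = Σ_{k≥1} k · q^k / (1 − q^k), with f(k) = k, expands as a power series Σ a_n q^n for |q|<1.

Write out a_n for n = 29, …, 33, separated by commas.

30, 72, 32, 63, 48

[q^29] f(29)=29,f(1)=1 ⇒ 30
[q^30] f(30)=30,f(15)=15,f(10)=10,f(6)=6,f(5)=5,f(3)=3,f(2)=2,f(1)=1 ⇒ 72
d|31:{31,1}  Σf=31+1=32
n=32: 1·32 2·16 4·8 8·4 16·2 32·1  f→[1+2+4+8+16+32]=63
d|33:{1,3,11,33}  Σf=1+3+11+33=48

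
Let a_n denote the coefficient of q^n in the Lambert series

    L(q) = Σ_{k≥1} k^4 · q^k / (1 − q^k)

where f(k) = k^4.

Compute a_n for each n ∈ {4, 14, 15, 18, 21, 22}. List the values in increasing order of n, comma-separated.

q^4  k|4↦f(k): 4:256 2:16 1:1  a_4=273
n=14: 1·14 2·7 7·2 14·1  f→[1+16+2401+38416]=40834
n=15: 15·1 5·3 3·5 1·15  f→[50625+625+81+1]=51332
q^18  k|18↦f(k): 18:104976 9:6561 6:1296 3:81 2:16 1:1  a_18=112931
[q^21] f(21)=194481,f(7)=2401,f(3)=81,f(1)=1 ⇒ 196964
q^22  k|22↦f(k): 22:234256 11:14641 2:16 1:1  a_22=248914

273, 40834, 51332, 112931, 196964, 248914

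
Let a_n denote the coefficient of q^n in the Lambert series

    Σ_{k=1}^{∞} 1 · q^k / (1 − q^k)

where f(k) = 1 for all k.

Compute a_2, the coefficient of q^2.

d|2:{2,1}  Σf=1+1=2

a_2 = 2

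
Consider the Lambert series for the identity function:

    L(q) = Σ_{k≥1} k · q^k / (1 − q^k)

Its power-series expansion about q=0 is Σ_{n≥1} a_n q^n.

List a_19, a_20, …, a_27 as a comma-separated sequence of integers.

20, 42, 32, 36, 24, 60, 31, 42, 40

n=19: 19·1 1·19  f→[19+1]=20
n=20: 1·20 2·10 4·5 5·4 10·2 20·1  f→[1+2+4+5+10+20]=42
d|21:{1,3,7,21}  Σf=1+3+7+21=32
d|22:{1,2,11,22}  Σf=1+2+11+22=36
d|23:{1,23}  Σf=1+23=24
n=24: 24·1 12·2 8·3 6·4 4·6 3·8 2·12 1·24  f→[24+12+8+6+4+3+2+1]=60
[q^25] f(25)=25,f(5)=5,f(1)=1 ⇒ 31
n=26: 26·1 13·2 2·13 1·26  f→[26+13+2+1]=42
q^27  k|27↦f(k): 27:27 9:9 3:3 1:1  a_27=40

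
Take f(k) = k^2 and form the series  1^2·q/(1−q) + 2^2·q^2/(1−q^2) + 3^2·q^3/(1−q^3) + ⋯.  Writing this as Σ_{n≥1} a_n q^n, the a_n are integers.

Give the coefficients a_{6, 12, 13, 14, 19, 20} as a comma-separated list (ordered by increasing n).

50, 210, 170, 250, 362, 546

[q^6] f(6)=36,f(3)=9,f(2)=4,f(1)=1 ⇒ 50
q^12  k|12↦f(k): 1:1 2:4 3:9 4:16 6:36 12:144  a_12=210
n=13: 13·1 1·13  f→[169+1]=170
n=14: 1·14 2·7 7·2 14·1  f→[1+4+49+196]=250
q^19  k|19↦f(k): 19:361 1:1  a_19=362
[q^20] f(1)=1,f(2)=4,f(4)=16,f(5)=25,f(10)=100,f(20)=400 ⇒ 546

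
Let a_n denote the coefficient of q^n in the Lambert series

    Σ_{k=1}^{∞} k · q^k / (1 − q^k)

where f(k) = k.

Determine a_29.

a_29 = 30

d|29:{29,1}  Σf=29+1=30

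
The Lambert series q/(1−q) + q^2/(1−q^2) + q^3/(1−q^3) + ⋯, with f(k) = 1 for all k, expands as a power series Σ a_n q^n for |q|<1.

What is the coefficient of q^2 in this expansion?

a_2 = 2

n=2: 2·1 1·2  f→[1+1]=2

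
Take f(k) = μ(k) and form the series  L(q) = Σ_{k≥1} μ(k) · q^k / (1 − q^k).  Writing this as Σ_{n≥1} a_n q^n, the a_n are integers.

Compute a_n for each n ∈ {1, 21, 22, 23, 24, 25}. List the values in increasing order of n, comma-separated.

q^1  k|1↦μ(k): 1:1  a_1=1
d|21:{21,7,3,1}  Σμ=1+(-1)+(-1)+1=0
d|22:{1,2,11,22}  Σμ=1+(-1)+(-1)+1=0
n=23: 23·1 1·23  μ→[(-1)+1]=0
n=24: 1·24 2·12 3·8 4·6 6·4 8·3 12·2 24·1  μ→[1+(-1)+(-1)+0+1+0+0+0]=0
d|25:{1,5,25}  Σμ=1+(-1)+0=0

1, 0, 0, 0, 0, 0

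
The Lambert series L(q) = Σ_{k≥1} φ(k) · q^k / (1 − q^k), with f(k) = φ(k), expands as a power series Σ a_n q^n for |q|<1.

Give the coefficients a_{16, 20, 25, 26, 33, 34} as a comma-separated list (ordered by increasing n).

[q^16] φ(1)=1,φ(2)=1,φ(4)=2,φ(8)=4,φ(16)=8 ⇒ 16
q^20  k|20↦φ(k): 1:1 2:1 4:2 5:4 10:4 20:8  a_20=20
n=25: 25·1 5·5 1·25  φ→[20+4+1]=25
[q^26] φ(1)=1,φ(2)=1,φ(13)=12,φ(26)=12 ⇒ 26
q^33  k|33↦φ(k): 1:1 3:2 11:10 33:20  a_33=33
[q^34] φ(1)=1,φ(2)=1,φ(17)=16,φ(34)=16 ⇒ 34

16, 20, 25, 26, 33, 34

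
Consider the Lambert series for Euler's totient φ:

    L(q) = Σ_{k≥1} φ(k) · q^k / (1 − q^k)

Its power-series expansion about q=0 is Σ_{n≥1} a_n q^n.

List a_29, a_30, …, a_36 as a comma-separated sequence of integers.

[q^29] φ(29)=28,φ(1)=1 ⇒ 29
d|30:{1,2,3,5,6,10,15,30}  Σφ=1+1+2+4+2+4+8+8=30
q^31  k|31↦φ(k): 1:1 31:30  a_31=31
n=32: 1·32 2·16 4·8 8·4 16·2 32·1  φ→[1+1+2+4+8+16]=32
d|33:{33,11,3,1}  Σφ=20+10+2+1=33
[q^34] φ(34)=16,φ(17)=16,φ(2)=1,φ(1)=1 ⇒ 34
d|35:{1,5,7,35}  Σφ=1+4+6+24=35
q^36  k|36↦φ(k): 1:1 2:1 3:2 4:2 6:2 9:6 12:4 18:6 36:12  a_36=36

29, 30, 31, 32, 33, 34, 35, 36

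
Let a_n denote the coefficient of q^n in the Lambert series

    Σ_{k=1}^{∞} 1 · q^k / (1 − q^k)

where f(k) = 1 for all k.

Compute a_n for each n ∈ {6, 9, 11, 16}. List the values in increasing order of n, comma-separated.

4, 3, 2, 5

n=6: 1·6 2·3 3·2 6·1  f→[1+1+1+1]=4
d|9:{1,3,9}  Σf=1+1+1=3
d|11:{11,1}  Σf=1+1=2
[q^16] f(16)=1,f(8)=1,f(4)=1,f(2)=1,f(1)=1 ⇒ 5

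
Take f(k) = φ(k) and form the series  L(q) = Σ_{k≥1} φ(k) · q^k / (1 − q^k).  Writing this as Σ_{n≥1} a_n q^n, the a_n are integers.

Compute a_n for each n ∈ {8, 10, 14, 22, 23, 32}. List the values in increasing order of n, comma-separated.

[q^8] φ(1)=1,φ(2)=1,φ(4)=2,φ(8)=4 ⇒ 8
[q^10] φ(10)=4,φ(5)=4,φ(2)=1,φ(1)=1 ⇒ 10
d|14:{14,7,2,1}  Σφ=6+6+1+1=14
q^22  k|22↦φ(k): 22:10 11:10 2:1 1:1  a_22=22
q^23  k|23↦φ(k): 1:1 23:22  a_23=23
q^32  k|32↦φ(k): 1:1 2:1 4:2 8:4 16:8 32:16  a_32=32

8, 10, 14, 22, 23, 32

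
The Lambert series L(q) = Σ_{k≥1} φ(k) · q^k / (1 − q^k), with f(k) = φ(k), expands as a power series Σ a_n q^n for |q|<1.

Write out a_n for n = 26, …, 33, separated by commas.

n=26: 26·1 13·2 2·13 1·26  φ→[12+12+1+1]=26
d|27:{27,9,3,1}  Σφ=18+6+2+1=27
q^28  k|28↦φ(k): 1:1 2:1 4:2 7:6 14:6 28:12  a_28=28
d|29:{1,29}  Σφ=1+28=29
n=30: 1·30 2·15 3·10 5·6 6·5 10·3 15·2 30·1  φ→[1+1+2+4+2+4+8+8]=30
q^31  k|31↦φ(k): 31:30 1:1  a_31=31
n=32: 1·32 2·16 4·8 8·4 16·2 32·1  φ→[1+1+2+4+8+16]=32
q^33  k|33↦φ(k): 1:1 3:2 11:10 33:20  a_33=33

26, 27, 28, 29, 30, 31, 32, 33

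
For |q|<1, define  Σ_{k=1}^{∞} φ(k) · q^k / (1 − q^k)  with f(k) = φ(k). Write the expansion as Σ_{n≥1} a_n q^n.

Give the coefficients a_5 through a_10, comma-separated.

[q^5] φ(1)=1,φ(5)=4 ⇒ 5
d|6:{6,3,2,1}  Σφ=2+2+1+1=6
n=7: 1·7 7·1  φ→[1+6]=7
d|8:{1,2,4,8}  Σφ=1+1+2+4=8
n=9: 1·9 3·3 9·1  φ→[1+2+6]=9
[q^10] φ(10)=4,φ(5)=4,φ(2)=1,φ(1)=1 ⇒ 10

5, 6, 7, 8, 9, 10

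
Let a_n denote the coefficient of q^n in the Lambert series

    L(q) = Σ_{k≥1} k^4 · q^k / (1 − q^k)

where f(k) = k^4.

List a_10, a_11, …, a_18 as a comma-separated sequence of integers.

10642, 14642, 22386, 28562, 40834, 51332, 69905, 83522, 112931

[q^10] f(10)=10000,f(5)=625,f(2)=16,f(1)=1 ⇒ 10642
[q^11] f(1)=1,f(11)=14641 ⇒ 14642
d|12:{12,6,4,3,2,1}  Σf=20736+1296+256+81+16+1=22386
n=13: 1·13 13·1  f→[1+28561]=28562
q^14  k|14↦f(k): 14:38416 7:2401 2:16 1:1  a_14=40834
d|15:{1,3,5,15}  Σf=1+81+625+50625=51332
n=16: 1·16 2·8 4·4 8·2 16·1  f→[1+16+256+4096+65536]=69905
n=17: 1·17 17·1  f→[1+83521]=83522
q^18  k|18↦f(k): 1:1 2:16 3:81 6:1296 9:6561 18:104976  a_18=112931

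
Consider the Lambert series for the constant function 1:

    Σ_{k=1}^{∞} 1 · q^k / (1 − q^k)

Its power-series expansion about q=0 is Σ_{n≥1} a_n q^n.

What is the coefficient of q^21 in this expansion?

[q^21] f(21)=1,f(7)=1,f(3)=1,f(1)=1 ⇒ 4

a_21 = 4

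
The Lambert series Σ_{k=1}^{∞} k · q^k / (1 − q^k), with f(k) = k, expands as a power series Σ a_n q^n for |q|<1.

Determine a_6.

[q^6] f(1)=1,f(2)=2,f(3)=3,f(6)=6 ⇒ 12

a_6 = 12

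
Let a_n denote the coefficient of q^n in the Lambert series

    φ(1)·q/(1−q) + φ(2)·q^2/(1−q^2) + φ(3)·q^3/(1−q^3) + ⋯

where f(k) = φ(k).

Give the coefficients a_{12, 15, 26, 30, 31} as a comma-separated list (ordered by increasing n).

d|12:{1,2,3,4,6,12}  Σφ=1+1+2+2+2+4=12
d|15:{1,3,5,15}  Σφ=1+2+4+8=15
[q^26] φ(26)=12,φ(13)=12,φ(2)=1,φ(1)=1 ⇒ 26
[q^30] φ(1)=1,φ(2)=1,φ(3)=2,φ(5)=4,φ(6)=2,φ(10)=4,φ(15)=8,φ(30)=8 ⇒ 30
[q^31] φ(1)=1,φ(31)=30 ⇒ 31

12, 15, 26, 30, 31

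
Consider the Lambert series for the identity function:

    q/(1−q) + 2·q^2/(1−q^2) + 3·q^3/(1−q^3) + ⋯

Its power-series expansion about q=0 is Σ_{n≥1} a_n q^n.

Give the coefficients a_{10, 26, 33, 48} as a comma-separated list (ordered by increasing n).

18, 42, 48, 124

q^10  k|10↦f(k): 10:10 5:5 2:2 1:1  a_10=18
n=26: 1·26 2·13 13·2 26·1  f→[1+2+13+26]=42
d|33:{33,11,3,1}  Σf=33+11+3+1=48
d|48:{48,24,16,12,8,6,4,3,2,1}  Σf=48+24+16+12+8+6+4+3+2+1=124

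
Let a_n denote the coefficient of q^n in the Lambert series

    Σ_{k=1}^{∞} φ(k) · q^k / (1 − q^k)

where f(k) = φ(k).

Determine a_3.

q^3  k|3↦φ(k): 3:2 1:1  a_3=3

a_3 = 3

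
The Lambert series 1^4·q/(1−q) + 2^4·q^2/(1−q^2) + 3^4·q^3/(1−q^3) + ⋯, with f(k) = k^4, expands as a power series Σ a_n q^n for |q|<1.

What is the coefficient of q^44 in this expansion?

q^44  k|44↦f(k): 44:3748096 22:234256 11:14641 4:256 2:16 1:1  a_44=3997266

a_44 = 3997266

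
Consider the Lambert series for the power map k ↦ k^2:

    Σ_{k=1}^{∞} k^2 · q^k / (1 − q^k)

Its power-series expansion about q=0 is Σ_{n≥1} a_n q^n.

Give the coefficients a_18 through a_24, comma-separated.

455, 362, 546, 500, 610, 530, 850

q^18  k|18↦f(k): 1:1 2:4 3:9 6:36 9:81 18:324  a_18=455
n=19: 1·19 19·1  f→[1+361]=362
n=20: 20·1 10·2 5·4 4·5 2·10 1·20  f→[400+100+25+16+4+1]=546
d|21:{1,3,7,21}  Σf=1+9+49+441=500
[q^22] f(1)=1,f(2)=4,f(11)=121,f(22)=484 ⇒ 610
n=23: 23·1 1·23  f→[529+1]=530
q^24  k|24↦f(k): 24:576 12:144 8:64 6:36 4:16 3:9 2:4 1:1  a_24=850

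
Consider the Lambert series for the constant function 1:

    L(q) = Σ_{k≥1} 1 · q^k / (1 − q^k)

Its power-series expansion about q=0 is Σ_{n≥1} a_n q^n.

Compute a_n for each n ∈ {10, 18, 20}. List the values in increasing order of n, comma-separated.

[q^10] f(10)=1,f(5)=1,f(2)=1,f(1)=1 ⇒ 4
n=18: 1·18 2·9 3·6 6·3 9·2 18·1  f→[1+1+1+1+1+1]=6
n=20: 20·1 10·2 5·4 4·5 2·10 1·20  f→[1+1+1+1+1+1]=6

4, 6, 6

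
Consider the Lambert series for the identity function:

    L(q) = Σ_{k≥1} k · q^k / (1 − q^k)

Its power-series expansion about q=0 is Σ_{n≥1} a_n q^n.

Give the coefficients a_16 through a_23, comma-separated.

31, 18, 39, 20, 42, 32, 36, 24

q^16  k|16↦f(k): 1:1 2:2 4:4 8:8 16:16  a_16=31
q^17  k|17↦f(k): 17:17 1:1  a_17=18
[q^18] f(1)=1,f(2)=2,f(3)=3,f(6)=6,f(9)=9,f(18)=18 ⇒ 39
d|19:{19,1}  Σf=19+1=20
q^20  k|20↦f(k): 1:1 2:2 4:4 5:5 10:10 20:20  a_20=42
q^21  k|21↦f(k): 21:21 7:7 3:3 1:1  a_21=32
[q^22] f(1)=1,f(2)=2,f(11)=11,f(22)=22 ⇒ 36
[q^23] f(23)=23,f(1)=1 ⇒ 24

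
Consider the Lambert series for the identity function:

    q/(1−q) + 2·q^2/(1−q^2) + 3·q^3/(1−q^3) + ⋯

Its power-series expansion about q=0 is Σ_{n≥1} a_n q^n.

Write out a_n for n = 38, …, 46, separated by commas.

d|38:{38,19,2,1}  Σf=38+19+2+1=60
d|39:{39,13,3,1}  Σf=39+13+3+1=56
n=40: 40·1 20·2 10·4 8·5 5·8 4·10 2·20 1·40  f→[40+20+10+8+5+4+2+1]=90
[q^41] f(41)=41,f(1)=1 ⇒ 42
[q^42] f(42)=42,f(21)=21,f(14)=14,f(7)=7,f(6)=6,f(3)=3,f(2)=2,f(1)=1 ⇒ 96
n=43: 1·43 43·1  f→[1+43]=44
d|44:{1,2,4,11,22,44}  Σf=1+2+4+11+22+44=84
n=45: 45·1 15·3 9·5 5·9 3·15 1·45  f→[45+15+9+5+3+1]=78
n=46: 1·46 2·23 23·2 46·1  f→[1+2+23+46]=72

60, 56, 90, 42, 96, 44, 84, 78, 72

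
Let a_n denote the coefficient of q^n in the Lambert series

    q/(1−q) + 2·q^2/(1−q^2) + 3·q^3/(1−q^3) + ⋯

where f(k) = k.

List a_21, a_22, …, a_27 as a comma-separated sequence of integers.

q^21  k|21↦f(k): 1:1 3:3 7:7 21:21  a_21=32
[q^22] f(22)=22,f(11)=11,f(2)=2,f(1)=1 ⇒ 36
q^23  k|23↦f(k): 1:1 23:23  a_23=24
[q^24] f(1)=1,f(2)=2,f(3)=3,f(4)=4,f(6)=6,f(8)=8,f(12)=12,f(24)=24 ⇒ 60
n=25: 25·1 5·5 1·25  f→[25+5+1]=31
q^26  k|26↦f(k): 1:1 2:2 13:13 26:26  a_26=42
n=27: 27·1 9·3 3·9 1·27  f→[27+9+3+1]=40

32, 36, 24, 60, 31, 42, 40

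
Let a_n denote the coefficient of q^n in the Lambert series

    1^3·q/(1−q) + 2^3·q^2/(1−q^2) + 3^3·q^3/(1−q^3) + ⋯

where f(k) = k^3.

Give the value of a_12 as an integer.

d|12:{1,2,3,4,6,12}  Σf=1+8+27+64+216+1728=2044

a_12 = 2044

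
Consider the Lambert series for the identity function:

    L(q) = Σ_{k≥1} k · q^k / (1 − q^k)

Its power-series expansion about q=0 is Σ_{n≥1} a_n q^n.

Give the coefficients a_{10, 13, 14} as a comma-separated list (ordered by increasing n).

n=10: 1·10 2·5 5·2 10·1  f→[1+2+5+10]=18
[q^13] f(1)=1,f(13)=13 ⇒ 14
q^14  k|14↦f(k): 14:14 7:7 2:2 1:1  a_14=24

18, 14, 24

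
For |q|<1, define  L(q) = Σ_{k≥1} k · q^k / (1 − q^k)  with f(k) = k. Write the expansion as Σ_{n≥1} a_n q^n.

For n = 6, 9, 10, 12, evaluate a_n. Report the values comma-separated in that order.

12, 13, 18, 28

q^6  k|6↦f(k): 1:1 2:2 3:3 6:6  a_6=12
q^9  k|9↦f(k): 9:9 3:3 1:1  a_9=13
d|10:{1,2,5,10}  Σf=1+2+5+10=18
d|12:{1,2,3,4,6,12}  Σf=1+2+3+4+6+12=28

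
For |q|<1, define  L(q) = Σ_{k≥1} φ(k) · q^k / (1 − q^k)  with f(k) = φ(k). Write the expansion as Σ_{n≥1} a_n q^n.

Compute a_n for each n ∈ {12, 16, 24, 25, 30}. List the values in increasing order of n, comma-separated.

[q^12] φ(12)=4,φ(6)=2,φ(4)=2,φ(3)=2,φ(2)=1,φ(1)=1 ⇒ 12
q^16  k|16↦φ(k): 1:1 2:1 4:2 8:4 16:8  a_16=16
q^24  k|24↦φ(k): 24:8 12:4 8:4 6:2 4:2 3:2 2:1 1:1  a_24=24
n=25: 1·25 5·5 25·1  φ→[1+4+20]=25
[q^30] φ(30)=8,φ(15)=8,φ(10)=4,φ(6)=2,φ(5)=4,φ(3)=2,φ(2)=1,φ(1)=1 ⇒ 30

12, 16, 24, 25, 30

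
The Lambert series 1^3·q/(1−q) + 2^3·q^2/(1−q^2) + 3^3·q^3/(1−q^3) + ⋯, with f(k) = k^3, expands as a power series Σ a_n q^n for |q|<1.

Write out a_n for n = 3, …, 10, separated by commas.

d|3:{1,3}  Σf=1+27=28
d|4:{1,2,4}  Σf=1+8+64=73
q^5  k|5↦f(k): 1:1 5:125  a_5=126
n=6: 1·6 2·3 3·2 6·1  f→[1+8+27+216]=252
n=7: 7·1 1·7  f→[343+1]=344
q^8  k|8↦f(k): 1:1 2:8 4:64 8:512  a_8=585
[q^9] f(9)=729,f(3)=27,f(1)=1 ⇒ 757
d|10:{10,5,2,1}  Σf=1000+125+8+1=1134

28, 73, 126, 252, 344, 585, 757, 1134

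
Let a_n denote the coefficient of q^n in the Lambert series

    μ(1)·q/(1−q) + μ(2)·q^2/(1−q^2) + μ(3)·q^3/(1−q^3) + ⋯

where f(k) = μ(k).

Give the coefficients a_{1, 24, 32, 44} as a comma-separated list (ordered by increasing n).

1, 0, 0, 0

[q^1] μ(1)=1 ⇒ 1
n=24: 1·24 2·12 3·8 4·6 6·4 8·3 12·2 24·1  μ→[1+(-1)+(-1)+0+1+0+0+0]=0
[q^32] μ(32)=0,μ(16)=0,μ(8)=0,μ(4)=0,μ(2)=-1,μ(1)=1 ⇒ 0
d|44:{44,22,11,4,2,1}  Σμ=0+1+(-1)+0+(-1)+1=0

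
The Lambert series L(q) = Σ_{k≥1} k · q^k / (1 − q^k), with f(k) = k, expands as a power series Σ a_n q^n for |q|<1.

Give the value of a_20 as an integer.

a_20 = 42

n=20: 1·20 2·10 4·5 5·4 10·2 20·1  f→[1+2+4+5+10+20]=42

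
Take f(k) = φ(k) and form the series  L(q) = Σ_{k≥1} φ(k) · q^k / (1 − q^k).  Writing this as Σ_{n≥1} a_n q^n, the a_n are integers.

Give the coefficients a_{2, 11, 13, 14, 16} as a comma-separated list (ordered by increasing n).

q^2  k|2↦φ(k): 2:1 1:1  a_2=2
[q^11] φ(1)=1,φ(11)=10 ⇒ 11
[q^13] φ(13)=12,φ(1)=1 ⇒ 13
[q^14] φ(14)=6,φ(7)=6,φ(2)=1,φ(1)=1 ⇒ 14
n=16: 16·1 8·2 4·4 2·8 1·16  φ→[8+4+2+1+1]=16

2, 11, 13, 14, 16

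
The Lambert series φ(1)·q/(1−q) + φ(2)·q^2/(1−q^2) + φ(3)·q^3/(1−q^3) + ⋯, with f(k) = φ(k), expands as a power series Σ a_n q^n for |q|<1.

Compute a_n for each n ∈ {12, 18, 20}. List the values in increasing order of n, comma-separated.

d|12:{12,6,4,3,2,1}  Σφ=4+2+2+2+1+1=12
[q^18] φ(1)=1,φ(2)=1,φ(3)=2,φ(6)=2,φ(9)=6,φ(18)=6 ⇒ 18
[q^20] φ(1)=1,φ(2)=1,φ(4)=2,φ(5)=4,φ(10)=4,φ(20)=8 ⇒ 20

12, 18, 20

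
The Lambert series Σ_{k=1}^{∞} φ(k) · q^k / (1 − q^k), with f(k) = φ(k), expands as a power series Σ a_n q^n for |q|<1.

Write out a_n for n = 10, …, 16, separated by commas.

q^10  k|10↦φ(k): 10:4 5:4 2:1 1:1  a_10=10
d|11:{1,11}  Σφ=1+10=11
d|12:{12,6,4,3,2,1}  Σφ=4+2+2+2+1+1=12
n=13: 13·1 1·13  φ→[12+1]=13
n=14: 14·1 7·2 2·7 1·14  φ→[6+6+1+1]=14
d|15:{1,3,5,15}  Σφ=1+2+4+8=15
q^16  k|16↦φ(k): 1:1 2:1 4:2 8:4 16:8  a_16=16

10, 11, 12, 13, 14, 15, 16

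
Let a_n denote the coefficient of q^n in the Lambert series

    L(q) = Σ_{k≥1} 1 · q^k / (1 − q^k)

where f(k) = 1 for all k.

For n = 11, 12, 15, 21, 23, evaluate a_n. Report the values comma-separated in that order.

2, 6, 4, 4, 2

q^11  k|11↦f(k): 11:1 1:1  a_11=2
n=12: 1·12 2·6 3·4 4·3 6·2 12·1  f→[1+1+1+1+1+1]=6
q^15  k|15↦f(k): 15:1 5:1 3:1 1:1  a_15=4
[q^21] f(1)=1,f(3)=1,f(7)=1,f(21)=1 ⇒ 4
n=23: 23·1 1·23  f→[1+1]=2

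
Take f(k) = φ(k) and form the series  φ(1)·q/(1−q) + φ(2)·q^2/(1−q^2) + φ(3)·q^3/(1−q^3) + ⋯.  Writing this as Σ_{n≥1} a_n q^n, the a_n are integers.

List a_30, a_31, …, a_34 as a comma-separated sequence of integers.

q^30  k|30↦φ(k): 1:1 2:1 3:2 5:4 6:2 10:4 15:8 30:8  a_30=30
q^31  k|31↦φ(k): 1:1 31:30  a_31=31
[q^32] φ(32)=16,φ(16)=8,φ(8)=4,φ(4)=2,φ(2)=1,φ(1)=1 ⇒ 32
n=33: 33·1 11·3 3·11 1·33  φ→[20+10+2+1]=33
q^34  k|34↦φ(k): 34:16 17:16 2:1 1:1  a_34=34

30, 31, 32, 33, 34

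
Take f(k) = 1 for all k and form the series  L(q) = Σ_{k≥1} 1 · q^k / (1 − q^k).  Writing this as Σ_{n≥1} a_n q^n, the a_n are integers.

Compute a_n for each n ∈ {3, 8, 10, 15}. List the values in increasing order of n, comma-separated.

[q^3] f(3)=1,f(1)=1 ⇒ 2
n=8: 8·1 4·2 2·4 1·8  f→[1+1+1+1]=4
[q^10] f(1)=1,f(2)=1,f(5)=1,f(10)=1 ⇒ 4
n=15: 15·1 5·3 3·5 1·15  f→[1+1+1+1]=4

2, 4, 4, 4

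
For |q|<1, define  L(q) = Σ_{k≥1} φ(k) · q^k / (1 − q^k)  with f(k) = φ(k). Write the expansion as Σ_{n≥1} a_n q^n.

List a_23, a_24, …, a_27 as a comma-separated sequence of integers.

q^23  k|23↦φ(k): 1:1 23:22  a_23=23
q^24  k|24↦φ(k): 24:8 12:4 8:4 6:2 4:2 3:2 2:1 1:1  a_24=24
[q^25] φ(25)=20,φ(5)=4,φ(1)=1 ⇒ 25
[q^26] φ(26)=12,φ(13)=12,φ(2)=1,φ(1)=1 ⇒ 26
[q^27] φ(1)=1,φ(3)=2,φ(9)=6,φ(27)=18 ⇒ 27

23, 24, 25, 26, 27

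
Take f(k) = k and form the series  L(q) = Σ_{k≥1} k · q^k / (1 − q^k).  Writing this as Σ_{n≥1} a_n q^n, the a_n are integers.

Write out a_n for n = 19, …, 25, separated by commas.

20, 42, 32, 36, 24, 60, 31

d|19:{1,19}  Σf=1+19=20
d|20:{1,2,4,5,10,20}  Σf=1+2+4+5+10+20=42
d|21:{21,7,3,1}  Σf=21+7+3+1=32
n=22: 1·22 2·11 11·2 22·1  f→[1+2+11+22]=36
q^23  k|23↦f(k): 1:1 23:23  a_23=24
q^24  k|24↦f(k): 1:1 2:2 3:3 4:4 6:6 8:8 12:12 24:24  a_24=60
q^25  k|25↦f(k): 25:25 5:5 1:1  a_25=31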